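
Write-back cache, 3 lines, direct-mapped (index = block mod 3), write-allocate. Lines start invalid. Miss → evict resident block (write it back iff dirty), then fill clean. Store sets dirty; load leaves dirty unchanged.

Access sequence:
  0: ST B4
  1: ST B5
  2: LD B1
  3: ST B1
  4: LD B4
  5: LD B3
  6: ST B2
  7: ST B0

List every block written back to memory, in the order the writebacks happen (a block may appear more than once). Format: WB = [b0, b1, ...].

WB = [4, 1, 5]

  0 | W B4 → L1 miss [D]
  1 | W B5 → L2 miss [D]
  2 | R B1 → L1 miss wb→B4 [-]
  3 | W B1 → L1 hit [D]
  4 | R B4 → L1 miss wb→B1 [-]
  5 | R B3 → L0 miss [-]
  6 | W B2 → L2 miss wb→B5 [D]
  7 | W B0 → L0 miss [D]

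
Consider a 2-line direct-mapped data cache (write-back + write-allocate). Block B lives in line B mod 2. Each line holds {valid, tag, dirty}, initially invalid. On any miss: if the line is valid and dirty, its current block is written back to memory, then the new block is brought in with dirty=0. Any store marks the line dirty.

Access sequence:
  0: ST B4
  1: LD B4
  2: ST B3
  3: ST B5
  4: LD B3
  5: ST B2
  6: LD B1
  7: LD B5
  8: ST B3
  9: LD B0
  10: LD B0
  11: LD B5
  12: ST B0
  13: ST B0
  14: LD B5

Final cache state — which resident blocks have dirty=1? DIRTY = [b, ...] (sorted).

DIRTY = [0]

0: W B4 -> L0 miss  d=D]
1: R B4 -> L0 hit  d=D]
2: W B3 -> L1 miss  d=D]
3: W B5 -> L1 miss wb->B3  d=D]
4: R B3 -> L1 miss wb->B5  d=-]
5: W B2 -> L0 miss wb->B4  d=D]
6: R B1 -> L1 miss  d=-]
7: R B5 -> L1 miss  d=-]
8: W B3 -> L1 miss  d=D]
9: R B0 -> L0 miss wb->B2  d=-]
10: R B0 -> L0 hit  d=-]
11: R B5 -> L1 miss wb->B3  d=-]
12: W B0 -> L0 hit  d=D]
13: W B0 -> L0 hit  d=D]
14: R B5 -> L1 hit  d=-]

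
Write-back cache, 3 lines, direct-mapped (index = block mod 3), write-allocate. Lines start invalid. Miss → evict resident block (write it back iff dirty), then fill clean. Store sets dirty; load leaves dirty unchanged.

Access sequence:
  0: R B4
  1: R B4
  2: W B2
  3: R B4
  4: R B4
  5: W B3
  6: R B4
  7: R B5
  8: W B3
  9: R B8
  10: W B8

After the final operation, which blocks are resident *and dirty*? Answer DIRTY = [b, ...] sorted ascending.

0: R B4 → L1 miss [-]
1: R B4 → L1 hit [-]
2: W B2 → L2 miss [D]
3: R B4 → L1 hit [-]
4: R B4 → L1 hit [-]
5: W B3 → L0 miss [D]
6: R B4 → L1 hit [-]
7: R B5 → L2 miss wb→B2 [-]
8: W B3 → L0 hit [D]
9: R B8 → L2 miss [-]
10: W B8 → L2 hit [D]

DIRTY = [3, 8]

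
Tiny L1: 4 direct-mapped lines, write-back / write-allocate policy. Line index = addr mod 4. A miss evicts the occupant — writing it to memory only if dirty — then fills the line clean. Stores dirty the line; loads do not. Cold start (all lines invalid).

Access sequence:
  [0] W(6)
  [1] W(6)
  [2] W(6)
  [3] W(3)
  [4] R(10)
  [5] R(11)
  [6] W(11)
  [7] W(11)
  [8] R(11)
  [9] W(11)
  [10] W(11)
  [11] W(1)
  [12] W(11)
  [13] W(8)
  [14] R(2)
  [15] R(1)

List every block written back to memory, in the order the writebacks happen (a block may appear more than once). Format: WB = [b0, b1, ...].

  0 | W B6 → L2 miss [D]
  1 | W B6 → L2 hit [D]
  2 | W B6 → L2 hit [D]
  3 | W B3 → L3 miss [D]
  4 | R B10 → L2 miss wb→B6 [-]
  5 | R B11 → L3 miss wb→B3 [-]
  6 | W B11 → L3 hit [D]
  7 | W B11 → L3 hit [D]
  8 | R B11 → L3 hit [D]
  9 | W B11 → L3 hit [D]
  10 | W B11 → L3 hit [D]
  11 | W B1 → L1 miss [D]
  12 | W B11 → L3 hit [D]
  13 | W B8 → L0 miss [D]
  14 | R B2 → L2 miss [-]
  15 | R B1 → L1 hit [D]

WB = [6, 3]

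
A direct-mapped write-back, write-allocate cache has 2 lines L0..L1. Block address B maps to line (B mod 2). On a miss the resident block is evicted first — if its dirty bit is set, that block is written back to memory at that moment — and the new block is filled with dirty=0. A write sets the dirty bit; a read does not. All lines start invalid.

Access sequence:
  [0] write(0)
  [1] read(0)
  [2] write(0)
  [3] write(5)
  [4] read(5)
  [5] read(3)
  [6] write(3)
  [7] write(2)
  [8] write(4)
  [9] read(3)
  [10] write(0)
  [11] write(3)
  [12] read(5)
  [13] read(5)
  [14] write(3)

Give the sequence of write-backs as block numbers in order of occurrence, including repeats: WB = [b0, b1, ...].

  0 | W B0 → L0 miss [D]
  1 | R B0 → L0 hit [D]
  2 | W B0 → L0 hit [D]
  3 | W B5 → L1 miss [D]
  4 | R B5 → L1 hit [D]
  5 | R B3 → L1 miss wb→B5 [-]
  6 | W B3 → L1 hit [D]
  7 | W B2 → L0 miss wb→B0 [D]
  8 | W B4 → L0 miss wb→B2 [D]
  9 | R B3 → L1 hit [D]
  10 | W B0 → L0 miss wb→B4 [D]
  11 | W B3 → L1 hit [D]
  12 | R B5 → L1 miss wb→B3 [-]
  13 | R B5 → L1 hit [-]
  14 | W B3 → L1 miss [D]

WB = [5, 0, 2, 4, 3]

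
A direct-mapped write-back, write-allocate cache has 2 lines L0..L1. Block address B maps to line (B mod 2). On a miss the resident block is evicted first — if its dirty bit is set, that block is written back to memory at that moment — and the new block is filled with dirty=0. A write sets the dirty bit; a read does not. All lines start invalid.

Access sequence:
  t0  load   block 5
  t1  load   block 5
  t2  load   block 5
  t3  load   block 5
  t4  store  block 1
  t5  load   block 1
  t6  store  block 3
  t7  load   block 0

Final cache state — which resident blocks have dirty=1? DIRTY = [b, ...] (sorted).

  0 | R B5 → L1 miss [-]
  1 | R B5 → L1 hit [-]
  2 | R B5 → L1 hit [-]
  3 | R B5 → L1 hit [-]
  4 | W B1 → L1 miss [D]
  5 | R B1 → L1 hit [D]
  6 | W B3 → L1 miss wb→B1 [D]
  7 | R B0 → L0 miss [-]

DIRTY = [3]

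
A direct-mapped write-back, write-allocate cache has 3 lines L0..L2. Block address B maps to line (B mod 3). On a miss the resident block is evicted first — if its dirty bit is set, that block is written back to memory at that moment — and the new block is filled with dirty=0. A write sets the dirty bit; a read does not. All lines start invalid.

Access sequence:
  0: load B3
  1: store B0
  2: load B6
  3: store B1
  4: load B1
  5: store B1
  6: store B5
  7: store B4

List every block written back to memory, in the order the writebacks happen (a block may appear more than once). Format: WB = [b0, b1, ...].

  0 | R B3 → L0 miss [-]
  1 | W B0 → L0 miss [D]
  2 | R B6 → L0 miss wb→B0 [-]
  3 | W B1 → L1 miss [D]
  4 | R B1 → L1 hit [D]
  5 | W B1 → L1 hit [D]
  6 | W B5 → L2 miss [D]
  7 | W B4 → L1 miss wb→B1 [D]

WB = [0, 1]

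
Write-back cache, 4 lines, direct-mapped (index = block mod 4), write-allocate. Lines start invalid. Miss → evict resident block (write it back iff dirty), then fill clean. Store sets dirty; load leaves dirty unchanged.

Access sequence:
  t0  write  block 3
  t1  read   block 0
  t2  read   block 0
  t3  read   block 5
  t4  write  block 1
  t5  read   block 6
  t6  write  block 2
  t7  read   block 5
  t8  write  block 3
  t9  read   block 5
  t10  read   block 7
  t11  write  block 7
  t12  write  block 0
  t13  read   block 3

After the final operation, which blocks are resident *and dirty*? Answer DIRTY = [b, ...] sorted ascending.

DIRTY = [0, 2]

0: W B3 → L3 miss [D]
1: R B0 → L0 miss [-]
2: R B0 → L0 hit [-]
3: R B5 → L1 miss [-]
4: W B1 → L1 miss [D]
5: R B6 → L2 miss [-]
6: W B2 → L2 miss [D]
7: R B5 → L1 miss wb→B1 [-]
8: W B3 → L3 hit [D]
9: R B5 → L1 hit [-]
10: R B7 → L3 miss wb→B3 [-]
11: W B7 → L3 hit [D]
12: W B0 → L0 hit [D]
13: R B3 → L3 miss wb→B7 [-]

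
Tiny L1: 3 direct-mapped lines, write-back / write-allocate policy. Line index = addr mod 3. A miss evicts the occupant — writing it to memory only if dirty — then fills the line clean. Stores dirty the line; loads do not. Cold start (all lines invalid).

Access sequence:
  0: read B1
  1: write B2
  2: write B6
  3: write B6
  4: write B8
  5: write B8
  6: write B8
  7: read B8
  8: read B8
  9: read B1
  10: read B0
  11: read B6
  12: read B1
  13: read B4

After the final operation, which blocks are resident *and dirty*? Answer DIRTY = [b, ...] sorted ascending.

0: R B1 -> L1 miss  d=-]
1: W B2 -> L2 miss  d=D]
2: W B6 -> L0 miss  d=D]
3: W B6 -> L0 hit  d=D]
4: W B8 -> L2 miss wb->B2  d=D]
5: W B8 -> L2 hit  d=D]
6: W B8 -> L2 hit  d=D]
7: R B8 -> L2 hit  d=D]
8: R B8 -> L2 hit  d=D]
9: R B1 -> L1 hit  d=-]
10: R B0 -> L0 miss wb->B6  d=-]
11: R B6 -> L0 miss  d=-]
12: R B1 -> L1 hit  d=-]
13: R B4 -> L1 miss  d=-]

DIRTY = [8]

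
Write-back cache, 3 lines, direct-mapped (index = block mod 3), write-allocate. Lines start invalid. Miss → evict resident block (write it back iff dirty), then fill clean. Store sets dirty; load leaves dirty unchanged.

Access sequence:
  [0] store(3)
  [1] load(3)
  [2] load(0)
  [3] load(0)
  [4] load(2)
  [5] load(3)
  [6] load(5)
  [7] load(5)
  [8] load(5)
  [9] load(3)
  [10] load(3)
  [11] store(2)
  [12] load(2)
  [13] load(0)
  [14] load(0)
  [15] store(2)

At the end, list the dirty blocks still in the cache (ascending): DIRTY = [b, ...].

  0 | W B3 → L0 miss [D]
  1 | R B3 → L0 hit [D]
  2 | R B0 → L0 miss wb→B3 [-]
  3 | R B0 → L0 hit [-]
  4 | R B2 → L2 miss [-]
  5 | R B3 → L0 miss [-]
  6 | R B5 → L2 miss [-]
  7 | R B5 → L2 hit [-]
  8 | R B5 → L2 hit [-]
  9 | R B3 → L0 hit [-]
  10 | R B3 → L0 hit [-]
  11 | W B2 → L2 miss [D]
  12 | R B2 → L2 hit [D]
  13 | R B0 → L0 miss [-]
  14 | R B0 → L0 hit [-]
  15 | W B2 → L2 hit [D]

DIRTY = [2]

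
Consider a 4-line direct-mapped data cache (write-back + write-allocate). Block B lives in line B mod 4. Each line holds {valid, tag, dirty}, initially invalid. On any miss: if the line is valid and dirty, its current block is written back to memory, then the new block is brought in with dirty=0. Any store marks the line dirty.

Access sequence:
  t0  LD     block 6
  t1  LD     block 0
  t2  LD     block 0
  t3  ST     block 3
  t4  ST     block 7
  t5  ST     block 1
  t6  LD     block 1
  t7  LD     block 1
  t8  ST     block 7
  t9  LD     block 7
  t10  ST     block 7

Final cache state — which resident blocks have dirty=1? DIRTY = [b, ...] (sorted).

DIRTY = [1, 7]

  0 | R B6 → L2 miss [-]
  1 | R B0 → L0 miss [-]
  2 | R B0 → L0 hit [-]
  3 | W B3 → L3 miss [D]
  4 | W B7 → L3 miss wb→B3 [D]
  5 | W B1 → L1 miss [D]
  6 | R B1 → L1 hit [D]
  7 | R B1 → L1 hit [D]
  8 | W B7 → L3 hit [D]
  9 | R B7 → L3 hit [D]
  10 | W B7 → L3 hit [D]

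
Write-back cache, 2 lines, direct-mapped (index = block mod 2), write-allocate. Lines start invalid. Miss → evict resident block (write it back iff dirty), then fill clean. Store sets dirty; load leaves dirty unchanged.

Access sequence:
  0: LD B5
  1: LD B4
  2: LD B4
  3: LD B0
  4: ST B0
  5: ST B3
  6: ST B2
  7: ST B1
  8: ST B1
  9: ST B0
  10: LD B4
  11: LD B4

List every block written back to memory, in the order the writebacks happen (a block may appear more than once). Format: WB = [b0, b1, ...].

0: R B5 → L1 miss [-]
1: R B4 → L0 miss [-]
2: R B4 → L0 hit [-]
3: R B0 → L0 miss [-]
4: W B0 → L0 hit [D]
5: W B3 → L1 miss [D]
6: W B2 → L0 miss wb→B0 [D]
7: W B1 → L1 miss wb→B3 [D]
8: W B1 → L1 hit [D]
9: W B0 → L0 miss wb→B2 [D]
10: R B4 → L0 miss wb→B0 [-]
11: R B4 → L0 hit [-]

WB = [0, 3, 2, 0]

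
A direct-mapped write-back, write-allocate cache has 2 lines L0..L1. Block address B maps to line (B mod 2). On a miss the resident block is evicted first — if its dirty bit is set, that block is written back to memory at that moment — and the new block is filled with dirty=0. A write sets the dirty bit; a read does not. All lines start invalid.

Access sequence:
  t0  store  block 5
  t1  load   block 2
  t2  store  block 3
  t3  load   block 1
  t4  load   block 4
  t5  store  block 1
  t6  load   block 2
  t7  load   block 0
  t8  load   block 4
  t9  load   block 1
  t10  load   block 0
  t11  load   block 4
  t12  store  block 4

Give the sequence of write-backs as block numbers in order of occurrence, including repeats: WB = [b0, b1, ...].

0: W B5 → L1 miss [D]
1: R B2 → L0 miss [-]
2: W B3 → L1 miss wb→B5 [D]
3: R B1 → L1 miss wb→B3 [-]
4: R B4 → L0 miss [-]
5: W B1 → L1 hit [D]
6: R B2 → L0 miss [-]
7: R B0 → L0 miss [-]
8: R B4 → L0 miss [-]
9: R B1 → L1 hit [D]
10: R B0 → L0 miss [-]
11: R B4 → L0 miss [-]
12: W B4 → L0 hit [D]

WB = [5, 3]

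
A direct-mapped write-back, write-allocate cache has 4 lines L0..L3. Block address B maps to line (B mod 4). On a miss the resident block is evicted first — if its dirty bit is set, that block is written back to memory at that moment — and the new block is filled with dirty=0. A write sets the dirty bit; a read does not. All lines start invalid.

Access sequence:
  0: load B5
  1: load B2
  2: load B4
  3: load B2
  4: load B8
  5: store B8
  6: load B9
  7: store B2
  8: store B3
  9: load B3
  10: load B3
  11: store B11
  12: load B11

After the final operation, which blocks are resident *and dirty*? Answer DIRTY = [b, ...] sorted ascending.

DIRTY = [2, 8, 11]

  0 | R B5 → L1 miss [-]
  1 | R B2 → L2 miss [-]
  2 | R B4 → L0 miss [-]
  3 | R B2 → L2 hit [-]
  4 | R B8 → L0 miss [-]
  5 | W B8 → L0 hit [D]
  6 | R B9 → L1 miss [-]
  7 | W B2 → L2 hit [D]
  8 | W B3 → L3 miss [D]
  9 | R B3 → L3 hit [D]
  10 | R B3 → L3 hit [D]
  11 | W B11 → L3 miss wb→B3 [D]
  12 | R B11 → L3 hit [D]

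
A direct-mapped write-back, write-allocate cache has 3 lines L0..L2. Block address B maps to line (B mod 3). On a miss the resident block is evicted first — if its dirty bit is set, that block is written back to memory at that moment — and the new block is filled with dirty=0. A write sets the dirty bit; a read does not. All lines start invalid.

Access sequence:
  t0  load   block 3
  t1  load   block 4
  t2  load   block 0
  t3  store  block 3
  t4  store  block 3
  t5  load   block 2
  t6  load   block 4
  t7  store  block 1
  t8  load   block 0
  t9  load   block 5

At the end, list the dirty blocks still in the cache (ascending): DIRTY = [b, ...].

DIRTY = [1]

0: R B3 -> L0 miss  d=-]
1: R B4 -> L1 miss  d=-]
2: R B0 -> L0 miss  d=-]
3: W B3 -> L0 miss  d=D]
4: W B3 -> L0 hit  d=D]
5: R B2 -> L2 miss  d=-]
6: R B4 -> L1 hit  d=-]
7: W B1 -> L1 miss  d=D]
8: R B0 -> L0 miss wb->B3  d=-]
9: R B5 -> L2 miss  d=-]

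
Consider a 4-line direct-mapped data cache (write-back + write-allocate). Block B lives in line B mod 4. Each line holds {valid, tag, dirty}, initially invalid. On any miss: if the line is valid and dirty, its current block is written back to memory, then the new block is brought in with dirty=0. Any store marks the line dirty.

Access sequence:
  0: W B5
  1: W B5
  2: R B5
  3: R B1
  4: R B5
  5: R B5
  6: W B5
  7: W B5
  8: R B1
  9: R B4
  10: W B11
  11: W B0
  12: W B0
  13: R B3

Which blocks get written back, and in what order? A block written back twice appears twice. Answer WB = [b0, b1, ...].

WB = [5, 5, 11]

  0 | W B5 → L1 miss [D]
  1 | W B5 → L1 hit [D]
  2 | R B5 → L1 hit [D]
  3 | R B1 → L1 miss wb→B5 [-]
  4 | R B5 → L1 miss [-]
  5 | R B5 → L1 hit [-]
  6 | W B5 → L1 hit [D]
  7 | W B5 → L1 hit [D]
  8 | R B1 → L1 miss wb→B5 [-]
  9 | R B4 → L0 miss [-]
  10 | W B11 → L3 miss [D]
  11 | W B0 → L0 miss [D]
  12 | W B0 → L0 hit [D]
  13 | R B3 → L3 miss wb→B11 [-]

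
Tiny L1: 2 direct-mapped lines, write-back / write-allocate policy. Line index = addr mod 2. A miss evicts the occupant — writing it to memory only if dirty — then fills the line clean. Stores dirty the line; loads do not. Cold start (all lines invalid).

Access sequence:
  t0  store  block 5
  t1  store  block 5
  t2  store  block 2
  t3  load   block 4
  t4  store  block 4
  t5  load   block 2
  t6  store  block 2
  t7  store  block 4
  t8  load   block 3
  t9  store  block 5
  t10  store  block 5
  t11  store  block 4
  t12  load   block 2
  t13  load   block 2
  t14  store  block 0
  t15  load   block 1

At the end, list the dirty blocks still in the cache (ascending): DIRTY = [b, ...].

  0 | W B5 → L1 miss [D]
  1 | W B5 → L1 hit [D]
  2 | W B2 → L0 miss [D]
  3 | R B4 → L0 miss wb→B2 [-]
  4 | W B4 → L0 hit [D]
  5 | R B2 → L0 miss wb→B4 [-]
  6 | W B2 → L0 hit [D]
  7 | W B4 → L0 miss wb→B2 [D]
  8 | R B3 → L1 miss wb→B5 [-]
  9 | W B5 → L1 miss [D]
  10 | W B5 → L1 hit [D]
  11 | W B4 → L0 hit [D]
  12 | R B2 → L0 miss wb→B4 [-]
  13 | R B2 → L0 hit [-]
  14 | W B0 → L0 miss [D]
  15 | R B1 → L1 miss wb→B5 [-]

DIRTY = [0]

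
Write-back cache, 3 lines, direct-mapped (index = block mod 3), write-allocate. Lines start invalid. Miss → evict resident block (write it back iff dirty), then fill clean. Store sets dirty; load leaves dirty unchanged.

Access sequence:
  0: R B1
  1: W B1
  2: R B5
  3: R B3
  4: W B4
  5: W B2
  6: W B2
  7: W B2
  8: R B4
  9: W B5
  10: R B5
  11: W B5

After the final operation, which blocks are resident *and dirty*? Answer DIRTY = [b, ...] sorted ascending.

DIRTY = [4, 5]

0: R B1 -> L1 miss  d=-]
1: W B1 -> L1 hit  d=D]
2: R B5 -> L2 miss  d=-]
3: R B3 -> L0 miss  d=-]
4: W B4 -> L1 miss wb->B1  d=D]
5: W B2 -> L2 miss  d=D]
6: W B2 -> L2 hit  d=D]
7: W B2 -> L2 hit  d=D]
8: R B4 -> L1 hit  d=D]
9: W B5 -> L2 miss wb->B2  d=D]
10: R B5 -> L2 hit  d=D]
11: W B5 -> L2 hit  d=D]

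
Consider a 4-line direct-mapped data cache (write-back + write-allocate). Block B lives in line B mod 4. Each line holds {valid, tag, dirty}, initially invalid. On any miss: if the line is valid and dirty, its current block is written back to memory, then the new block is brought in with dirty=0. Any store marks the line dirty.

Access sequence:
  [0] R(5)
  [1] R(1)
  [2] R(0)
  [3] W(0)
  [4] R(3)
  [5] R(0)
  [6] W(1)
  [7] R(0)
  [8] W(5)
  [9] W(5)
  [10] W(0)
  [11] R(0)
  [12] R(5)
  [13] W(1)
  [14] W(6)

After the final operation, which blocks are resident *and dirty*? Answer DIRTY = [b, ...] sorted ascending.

  0 | R B5 → L1 miss [-]
  1 | R B1 → L1 miss [-]
  2 | R B0 → L0 miss [-]
  3 | W B0 → L0 hit [D]
  4 | R B3 → L3 miss [-]
  5 | R B0 → L0 hit [D]
  6 | W B1 → L1 hit [D]
  7 | R B0 → L0 hit [D]
  8 | W B5 → L1 miss wb→B1 [D]
  9 | W B5 → L1 hit [D]
  10 | W B0 → L0 hit [D]
  11 | R B0 → L0 hit [D]
  12 | R B5 → L1 hit [D]
  13 | W B1 → L1 miss wb→B5 [D]
  14 | W B6 → L2 miss [D]

DIRTY = [0, 1, 6]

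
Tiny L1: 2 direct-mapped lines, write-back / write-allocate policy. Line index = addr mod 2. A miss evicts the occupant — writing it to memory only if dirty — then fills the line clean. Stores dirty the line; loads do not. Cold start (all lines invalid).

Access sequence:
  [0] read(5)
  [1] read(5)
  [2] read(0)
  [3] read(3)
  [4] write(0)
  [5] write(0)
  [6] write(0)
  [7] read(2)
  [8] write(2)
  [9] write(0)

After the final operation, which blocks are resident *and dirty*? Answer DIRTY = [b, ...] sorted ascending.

0: R B5 -> L1 miss  d=-]
1: R B5 -> L1 hit  d=-]
2: R B0 -> L0 miss  d=-]
3: R B3 -> L1 miss  d=-]
4: W B0 -> L0 hit  d=D]
5: W B0 -> L0 hit  d=D]
6: W B0 -> L0 hit  d=D]
7: R B2 -> L0 miss wb->B0  d=-]
8: W B2 -> L0 hit  d=D]
9: W B0 -> L0 miss wb->B2  d=D]

DIRTY = [0]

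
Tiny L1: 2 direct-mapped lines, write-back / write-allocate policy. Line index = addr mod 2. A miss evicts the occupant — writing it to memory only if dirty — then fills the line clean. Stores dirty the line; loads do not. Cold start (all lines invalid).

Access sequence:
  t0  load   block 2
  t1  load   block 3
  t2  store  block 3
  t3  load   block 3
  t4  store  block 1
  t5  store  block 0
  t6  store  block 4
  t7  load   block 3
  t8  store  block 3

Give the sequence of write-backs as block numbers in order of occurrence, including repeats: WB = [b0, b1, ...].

0: R B2 → L0 miss [-]
1: R B3 → L1 miss [-]
2: W B3 → L1 hit [D]
3: R B3 → L1 hit [D]
4: W B1 → L1 miss wb→B3 [D]
5: W B0 → L0 miss [D]
6: W B4 → L0 miss wb→B0 [D]
7: R B3 → L1 miss wb→B1 [-]
8: W B3 → L1 hit [D]

WB = [3, 0, 1]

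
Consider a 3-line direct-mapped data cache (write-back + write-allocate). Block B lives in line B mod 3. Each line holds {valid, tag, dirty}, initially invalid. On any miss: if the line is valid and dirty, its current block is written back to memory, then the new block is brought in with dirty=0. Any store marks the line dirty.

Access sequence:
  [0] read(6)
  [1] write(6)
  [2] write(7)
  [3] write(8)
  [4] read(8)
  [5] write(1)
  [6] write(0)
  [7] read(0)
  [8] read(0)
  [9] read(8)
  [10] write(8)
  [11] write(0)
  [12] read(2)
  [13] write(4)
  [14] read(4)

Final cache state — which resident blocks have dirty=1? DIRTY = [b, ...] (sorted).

DIRTY = [0, 4]

0: R B6 → L0 miss [-]
1: W B6 → L0 hit [D]
2: W B7 → L1 miss [D]
3: W B8 → L2 miss [D]
4: R B8 → L2 hit [D]
5: W B1 → L1 miss wb→B7 [D]
6: W B0 → L0 miss wb→B6 [D]
7: R B0 → L0 hit [D]
8: R B0 → L0 hit [D]
9: R B8 → L2 hit [D]
10: W B8 → L2 hit [D]
11: W B0 → L0 hit [D]
12: R B2 → L2 miss wb→B8 [-]
13: W B4 → L1 miss wb→B1 [D]
14: R B4 → L1 hit [D]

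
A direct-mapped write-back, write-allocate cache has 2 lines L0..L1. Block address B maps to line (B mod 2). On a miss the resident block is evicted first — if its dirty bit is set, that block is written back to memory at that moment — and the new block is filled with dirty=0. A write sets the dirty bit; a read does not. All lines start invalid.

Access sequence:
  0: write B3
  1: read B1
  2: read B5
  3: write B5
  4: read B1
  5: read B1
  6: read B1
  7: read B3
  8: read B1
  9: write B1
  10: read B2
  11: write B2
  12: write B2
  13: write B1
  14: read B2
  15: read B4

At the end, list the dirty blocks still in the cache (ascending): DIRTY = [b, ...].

  0 | W B3 → L1 miss [D]
  1 | R B1 → L1 miss wb→B3 [-]
  2 | R B5 → L1 miss [-]
  3 | W B5 → L1 hit [D]
  4 | R B1 → L1 miss wb→B5 [-]
  5 | R B1 → L1 hit [-]
  6 | R B1 → L1 hit [-]
  7 | R B3 → L1 miss [-]
  8 | R B1 → L1 miss [-]
  9 | W B1 → L1 hit [D]
  10 | R B2 → L0 miss [-]
  11 | W B2 → L0 hit [D]
  12 | W B2 → L0 hit [D]
  13 | W B1 → L1 hit [D]
  14 | R B2 → L0 hit [D]
  15 | R B4 → L0 miss wb→B2 [-]

DIRTY = [1]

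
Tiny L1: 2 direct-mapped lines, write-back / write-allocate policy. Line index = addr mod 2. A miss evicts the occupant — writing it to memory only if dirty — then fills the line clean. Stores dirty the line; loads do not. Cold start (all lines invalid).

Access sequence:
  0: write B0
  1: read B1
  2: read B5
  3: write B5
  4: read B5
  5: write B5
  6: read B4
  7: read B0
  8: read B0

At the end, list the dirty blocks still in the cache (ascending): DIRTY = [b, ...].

0: W B0 -> L0 miss  d=D]
1: R B1 -> L1 miss  d=-]
2: R B5 -> L1 miss  d=-]
3: W B5 -> L1 hit  d=D]
4: R B5 -> L1 hit  d=D]
5: W B5 -> L1 hit  d=D]
6: R B4 -> L0 miss wb->B0  d=-]
7: R B0 -> L0 miss  d=-]
8: R B0 -> L0 hit  d=-]

DIRTY = [5]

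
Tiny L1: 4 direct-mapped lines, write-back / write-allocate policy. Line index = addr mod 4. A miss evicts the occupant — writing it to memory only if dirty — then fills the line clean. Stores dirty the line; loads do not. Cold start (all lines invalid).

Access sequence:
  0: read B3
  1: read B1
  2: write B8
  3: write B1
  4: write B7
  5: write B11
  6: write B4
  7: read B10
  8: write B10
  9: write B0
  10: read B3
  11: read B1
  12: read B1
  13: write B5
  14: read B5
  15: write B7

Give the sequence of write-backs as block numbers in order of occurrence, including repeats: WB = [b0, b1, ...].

0: R B3 -> L3 miss  d=-]
1: R B1 -> L1 miss  d=-]
2: W B8 -> L0 miss  d=D]
3: W B1 -> L1 hit  d=D]
4: W B7 -> L3 miss  d=D]
5: W B11 -> L3 miss wb->B7  d=D]
6: W B4 -> L0 miss wb->B8  d=D]
7: R B10 -> L2 miss  d=-]
8: W B10 -> L2 hit  d=D]
9: W B0 -> L0 miss wb->B4  d=D]
10: R B3 -> L3 miss wb->B11  d=-]
11: R B1 -> L1 hit  d=D]
12: R B1 -> L1 hit  d=D]
13: W B5 -> L1 miss wb->B1  d=D]
14: R B5 -> L1 hit  d=D]
15: W B7 -> L3 miss  d=D]

WB = [7, 8, 4, 11, 1]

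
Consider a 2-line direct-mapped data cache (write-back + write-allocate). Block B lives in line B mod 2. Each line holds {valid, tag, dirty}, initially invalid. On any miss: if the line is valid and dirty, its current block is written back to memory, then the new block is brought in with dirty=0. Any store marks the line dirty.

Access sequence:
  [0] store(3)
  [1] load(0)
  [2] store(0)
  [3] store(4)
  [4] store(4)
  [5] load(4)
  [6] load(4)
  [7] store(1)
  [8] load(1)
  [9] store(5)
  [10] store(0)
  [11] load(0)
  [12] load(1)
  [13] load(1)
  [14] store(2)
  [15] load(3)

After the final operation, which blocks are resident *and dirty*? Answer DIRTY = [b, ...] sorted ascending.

  0 | W B3 → L1 miss [D]
  1 | R B0 → L0 miss [-]
  2 | W B0 → L0 hit [D]
  3 | W B4 → L0 miss wb→B0 [D]
  4 | W B4 → L0 hit [D]
  5 | R B4 → L0 hit [D]
  6 | R B4 → L0 hit [D]
  7 | W B1 → L1 miss wb→B3 [D]
  8 | R B1 → L1 hit [D]
  9 | W B5 → L1 miss wb→B1 [D]
  10 | W B0 → L0 miss wb→B4 [D]
  11 | R B0 → L0 hit [D]
  12 | R B1 → L1 miss wb→B5 [-]
  13 | R B1 → L1 hit [-]
  14 | W B2 → L0 miss wb→B0 [D]
  15 | R B3 → L1 miss [-]

DIRTY = [2]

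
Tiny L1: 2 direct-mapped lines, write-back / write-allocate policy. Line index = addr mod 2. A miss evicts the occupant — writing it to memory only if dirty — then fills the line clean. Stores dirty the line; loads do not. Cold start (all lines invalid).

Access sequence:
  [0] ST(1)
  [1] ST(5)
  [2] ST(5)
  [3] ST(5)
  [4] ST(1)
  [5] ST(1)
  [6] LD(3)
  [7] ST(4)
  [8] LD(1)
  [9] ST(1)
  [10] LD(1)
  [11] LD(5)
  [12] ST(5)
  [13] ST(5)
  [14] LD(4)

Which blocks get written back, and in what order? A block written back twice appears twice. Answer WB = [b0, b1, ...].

  0 | W B1 → L1 miss [D]
  1 | W B5 → L1 miss wb→B1 [D]
  2 | W B5 → L1 hit [D]
  3 | W B5 → L1 hit [D]
  4 | W B1 → L1 miss wb→B5 [D]
  5 | W B1 → L1 hit [D]
  6 | R B3 → L1 miss wb→B1 [-]
  7 | W B4 → L0 miss [D]
  8 | R B1 → L1 miss [-]
  9 | W B1 → L1 hit [D]
  10 | R B1 → L1 hit [D]
  11 | R B5 → L1 miss wb→B1 [-]
  12 | W B5 → L1 hit [D]
  13 | W B5 → L1 hit [D]
  14 | R B4 → L0 hit [D]

WB = [1, 5, 1, 1]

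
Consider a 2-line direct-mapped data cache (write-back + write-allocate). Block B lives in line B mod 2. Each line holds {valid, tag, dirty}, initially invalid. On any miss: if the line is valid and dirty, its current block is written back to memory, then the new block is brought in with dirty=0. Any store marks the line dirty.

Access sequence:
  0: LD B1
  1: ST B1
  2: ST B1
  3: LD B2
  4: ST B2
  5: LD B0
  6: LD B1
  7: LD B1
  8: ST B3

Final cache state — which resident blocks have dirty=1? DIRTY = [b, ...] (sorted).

0: R B1 -> L1 miss  d=-]
1: W B1 -> L1 hit  d=D]
2: W B1 -> L1 hit  d=D]
3: R B2 -> L0 miss  d=-]
4: W B2 -> L0 hit  d=D]
5: R B0 -> L0 miss wb->B2  d=-]
6: R B1 -> L1 hit  d=D]
7: R B1 -> L1 hit  d=D]
8: W B3 -> L1 miss wb->B1  d=D]

DIRTY = [3]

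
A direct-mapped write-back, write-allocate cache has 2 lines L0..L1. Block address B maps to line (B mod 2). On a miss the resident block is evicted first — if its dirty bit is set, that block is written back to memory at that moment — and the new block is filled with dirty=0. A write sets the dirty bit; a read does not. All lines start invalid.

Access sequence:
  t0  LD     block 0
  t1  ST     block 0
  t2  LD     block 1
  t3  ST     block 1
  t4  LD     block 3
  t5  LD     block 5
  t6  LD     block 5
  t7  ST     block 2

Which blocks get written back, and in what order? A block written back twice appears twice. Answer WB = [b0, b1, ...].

WB = [1, 0]

0: R B0 → L0 miss [-]
1: W B0 → L0 hit [D]
2: R B1 → L1 miss [-]
3: W B1 → L1 hit [D]
4: R B3 → L1 miss wb→B1 [-]
5: R B5 → L1 miss [-]
6: R B5 → L1 hit [-]
7: W B2 → L0 miss wb→B0 [D]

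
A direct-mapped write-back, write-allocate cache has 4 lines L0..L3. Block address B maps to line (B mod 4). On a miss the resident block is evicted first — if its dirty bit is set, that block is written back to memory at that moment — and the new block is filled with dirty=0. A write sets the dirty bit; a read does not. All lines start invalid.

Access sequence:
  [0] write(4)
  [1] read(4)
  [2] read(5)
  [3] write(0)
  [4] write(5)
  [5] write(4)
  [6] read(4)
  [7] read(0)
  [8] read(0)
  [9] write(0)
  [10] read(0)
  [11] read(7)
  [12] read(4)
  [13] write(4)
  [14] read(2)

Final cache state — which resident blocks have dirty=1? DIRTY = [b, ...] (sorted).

0: W B4 → L0 miss [D]
1: R B4 → L0 hit [D]
2: R B5 → L1 miss [-]
3: W B0 → L0 miss wb→B4 [D]
4: W B5 → L1 hit [D]
5: W B4 → L0 miss wb→B0 [D]
6: R B4 → L0 hit [D]
7: R B0 → L0 miss wb→B4 [-]
8: R B0 → L0 hit [-]
9: W B0 → L0 hit [D]
10: R B0 → L0 hit [D]
11: R B7 → L3 miss [-]
12: R B4 → L0 miss wb→B0 [-]
13: W B4 → L0 hit [D]
14: R B2 → L2 miss [-]

DIRTY = [4, 5]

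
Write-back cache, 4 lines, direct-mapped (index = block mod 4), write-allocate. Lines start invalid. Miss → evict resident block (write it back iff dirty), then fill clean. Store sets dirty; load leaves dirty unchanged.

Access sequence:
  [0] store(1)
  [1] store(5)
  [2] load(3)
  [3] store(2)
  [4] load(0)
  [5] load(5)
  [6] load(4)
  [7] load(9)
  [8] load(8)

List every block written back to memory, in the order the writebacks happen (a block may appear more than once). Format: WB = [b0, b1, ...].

  0 | W B1 → L1 miss [D]
  1 | W B5 → L1 miss wb→B1 [D]
  2 | R B3 → L3 miss [-]
  3 | W B2 → L2 miss [D]
  4 | R B0 → L0 miss [-]
  5 | R B5 → L1 hit [D]
  6 | R B4 → L0 miss [-]
  7 | R B9 → L1 miss wb→B5 [-]
  8 | R B8 → L0 miss [-]

WB = [1, 5]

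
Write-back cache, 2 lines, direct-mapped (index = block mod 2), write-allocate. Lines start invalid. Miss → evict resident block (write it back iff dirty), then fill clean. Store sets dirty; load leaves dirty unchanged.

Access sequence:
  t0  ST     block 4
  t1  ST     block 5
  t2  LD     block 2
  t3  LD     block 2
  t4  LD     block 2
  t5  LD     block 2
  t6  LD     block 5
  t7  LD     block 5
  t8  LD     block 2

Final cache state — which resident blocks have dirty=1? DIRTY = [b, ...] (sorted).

DIRTY = [5]

0: W B4 → L0 miss [D]
1: W B5 → L1 miss [D]
2: R B2 → L0 miss wb→B4 [-]
3: R B2 → L0 hit [-]
4: R B2 → L0 hit [-]
5: R B2 → L0 hit [-]
6: R B5 → L1 hit [D]
7: R B5 → L1 hit [D]
8: R B2 → L0 hit [-]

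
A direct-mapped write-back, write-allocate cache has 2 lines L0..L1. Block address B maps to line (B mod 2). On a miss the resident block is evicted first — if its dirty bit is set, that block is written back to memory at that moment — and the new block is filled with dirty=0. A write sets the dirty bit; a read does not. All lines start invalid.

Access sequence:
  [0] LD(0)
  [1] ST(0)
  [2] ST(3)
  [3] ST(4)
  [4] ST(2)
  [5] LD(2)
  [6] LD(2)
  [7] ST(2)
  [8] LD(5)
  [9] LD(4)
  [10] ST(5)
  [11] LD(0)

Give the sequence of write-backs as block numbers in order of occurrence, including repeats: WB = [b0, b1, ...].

WB = [0, 4, 3, 2]

0: R B0 → L0 miss [-]
1: W B0 → L0 hit [D]
2: W B3 → L1 miss [D]
3: W B4 → L0 miss wb→B0 [D]
4: W B2 → L0 miss wb→B4 [D]
5: R B2 → L0 hit [D]
6: R B2 → L0 hit [D]
7: W B2 → L0 hit [D]
8: R B5 → L1 miss wb→B3 [-]
9: R B4 → L0 miss wb→B2 [-]
10: W B5 → L1 hit [D]
11: R B0 → L0 miss [-]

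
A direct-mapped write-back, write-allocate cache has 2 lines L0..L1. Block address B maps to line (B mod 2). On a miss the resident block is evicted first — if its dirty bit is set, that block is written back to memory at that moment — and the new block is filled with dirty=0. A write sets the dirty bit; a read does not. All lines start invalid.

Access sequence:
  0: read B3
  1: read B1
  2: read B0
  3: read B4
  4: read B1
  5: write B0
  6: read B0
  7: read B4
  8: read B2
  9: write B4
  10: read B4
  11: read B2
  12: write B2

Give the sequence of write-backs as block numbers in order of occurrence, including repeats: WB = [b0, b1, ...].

0: R B3 -> L1 miss  d=-]
1: R B1 -> L1 miss  d=-]
2: R B0 -> L0 miss  d=-]
3: R B4 -> L0 miss  d=-]
4: R B1 -> L1 hit  d=-]
5: W B0 -> L0 miss  d=D]
6: R B0 -> L0 hit  d=D]
7: R B4 -> L0 miss wb->B0  d=-]
8: R B2 -> L0 miss  d=-]
9: W B4 -> L0 miss  d=D]
10: R B4 -> L0 hit  d=D]
11: R B2 -> L0 miss wb->B4  d=-]
12: W B2 -> L0 hit  d=D]

WB = [0, 4]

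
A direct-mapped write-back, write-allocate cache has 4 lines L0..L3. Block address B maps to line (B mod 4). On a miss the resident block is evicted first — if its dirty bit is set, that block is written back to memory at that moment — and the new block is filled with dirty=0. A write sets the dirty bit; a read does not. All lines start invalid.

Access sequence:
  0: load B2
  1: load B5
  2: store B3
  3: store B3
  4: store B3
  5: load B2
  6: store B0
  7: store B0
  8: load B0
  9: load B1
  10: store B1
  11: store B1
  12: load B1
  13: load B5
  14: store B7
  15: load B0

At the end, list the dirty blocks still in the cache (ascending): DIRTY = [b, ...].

DIRTY = [0, 7]

  0 | R B2 → L2 miss [-]
  1 | R B5 → L1 miss [-]
  2 | W B3 → L3 miss [D]
  3 | W B3 → L3 hit [D]
  4 | W B3 → L3 hit [D]
  5 | R B2 → L2 hit [-]
  6 | W B0 → L0 miss [D]
  7 | W B0 → L0 hit [D]
  8 | R B0 → L0 hit [D]
  9 | R B1 → L1 miss [-]
  10 | W B1 → L1 hit [D]
  11 | W B1 → L1 hit [D]
  12 | R B1 → L1 hit [D]
  13 | R B5 → L1 miss wb→B1 [-]
  14 | W B7 → L3 miss wb→B3 [D]
  15 | R B0 → L0 hit [D]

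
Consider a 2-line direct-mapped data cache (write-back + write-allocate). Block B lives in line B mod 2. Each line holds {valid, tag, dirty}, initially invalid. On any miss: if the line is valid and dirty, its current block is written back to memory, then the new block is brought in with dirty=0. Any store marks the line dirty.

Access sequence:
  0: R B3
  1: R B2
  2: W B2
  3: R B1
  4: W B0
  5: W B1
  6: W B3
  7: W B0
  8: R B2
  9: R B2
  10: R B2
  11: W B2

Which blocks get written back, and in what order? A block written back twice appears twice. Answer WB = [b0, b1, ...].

  0 | R B3 → L1 miss [-]
  1 | R B2 → L0 miss [-]
  2 | W B2 → L0 hit [D]
  3 | R B1 → L1 miss [-]
  4 | W B0 → L0 miss wb→B2 [D]
  5 | W B1 → L1 hit [D]
  6 | W B3 → L1 miss wb→B1 [D]
  7 | W B0 → L0 hit [D]
  8 | R B2 → L0 miss wb→B0 [-]
  9 | R B2 → L0 hit [-]
  10 | R B2 → L0 hit [-]
  11 | W B2 → L0 hit [D]

WB = [2, 1, 0]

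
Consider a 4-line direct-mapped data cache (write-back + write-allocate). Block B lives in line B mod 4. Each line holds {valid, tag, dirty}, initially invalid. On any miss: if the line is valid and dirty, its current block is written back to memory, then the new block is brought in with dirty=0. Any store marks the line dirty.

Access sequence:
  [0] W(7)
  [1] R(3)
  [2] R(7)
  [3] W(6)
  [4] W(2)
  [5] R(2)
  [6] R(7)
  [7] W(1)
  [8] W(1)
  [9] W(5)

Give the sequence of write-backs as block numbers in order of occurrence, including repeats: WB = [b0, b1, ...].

WB = [7, 6, 1]

0: W B7 -> L3 miss  d=D]
1: R B3 -> L3 miss wb->B7  d=-]
2: R B7 -> L3 miss  d=-]
3: W B6 -> L2 miss  d=D]
4: W B2 -> L2 miss wb->B6  d=D]
5: R B2 -> L2 hit  d=D]
6: R B7 -> L3 hit  d=-]
7: W B1 -> L1 miss  d=D]
8: W B1 -> L1 hit  d=D]
9: W B5 -> L1 miss wb->B1  d=D]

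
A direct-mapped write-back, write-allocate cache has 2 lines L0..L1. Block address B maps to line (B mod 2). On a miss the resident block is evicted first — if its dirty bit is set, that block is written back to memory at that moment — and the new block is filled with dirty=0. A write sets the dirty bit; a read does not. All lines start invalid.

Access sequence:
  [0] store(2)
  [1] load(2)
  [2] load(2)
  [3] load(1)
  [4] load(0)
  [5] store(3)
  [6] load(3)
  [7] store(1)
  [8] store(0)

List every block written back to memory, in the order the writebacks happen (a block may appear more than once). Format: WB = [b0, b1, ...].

  0 | W B2 → L0 miss [D]
  1 | R B2 → L0 hit [D]
  2 | R B2 → L0 hit [D]
  3 | R B1 → L1 miss [-]
  4 | R B0 → L0 miss wb→B2 [-]
  5 | W B3 → L1 miss [D]
  6 | R B3 → L1 hit [D]
  7 | W B1 → L1 miss wb→B3 [D]
  8 | W B0 → L0 hit [D]

WB = [2, 3]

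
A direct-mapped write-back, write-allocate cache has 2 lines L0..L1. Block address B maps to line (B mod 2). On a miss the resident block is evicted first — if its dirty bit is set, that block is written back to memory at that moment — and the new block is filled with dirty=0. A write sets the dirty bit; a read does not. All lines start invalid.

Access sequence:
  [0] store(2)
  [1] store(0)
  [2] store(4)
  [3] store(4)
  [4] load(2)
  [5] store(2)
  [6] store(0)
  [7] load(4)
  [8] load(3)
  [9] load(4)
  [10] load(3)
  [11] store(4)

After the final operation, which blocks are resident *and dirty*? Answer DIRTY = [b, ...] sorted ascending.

  0 | W B2 → L0 miss [D]
  1 | W B0 → L0 miss wb→B2 [D]
  2 | W B4 → L0 miss wb→B0 [D]
  3 | W B4 → L0 hit [D]
  4 | R B2 → L0 miss wb→B4 [-]
  5 | W B2 → L0 hit [D]
  6 | W B0 → L0 miss wb→B2 [D]
  7 | R B4 → L0 miss wb→B0 [-]
  8 | R B3 → L1 miss [-]
  9 | R B4 → L0 hit [-]
  10 | R B3 → L1 hit [-]
  11 | W B4 → L0 hit [D]

DIRTY = [4]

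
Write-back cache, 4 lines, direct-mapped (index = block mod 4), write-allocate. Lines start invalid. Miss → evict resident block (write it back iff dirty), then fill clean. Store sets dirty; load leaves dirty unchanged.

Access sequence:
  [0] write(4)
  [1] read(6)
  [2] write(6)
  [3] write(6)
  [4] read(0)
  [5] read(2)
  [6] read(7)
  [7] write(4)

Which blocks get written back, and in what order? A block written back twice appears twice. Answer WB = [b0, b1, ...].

WB = [4, 6]

0: W B4 → L0 miss [D]
1: R B6 → L2 miss [-]
2: W B6 → L2 hit [D]
3: W B6 → L2 hit [D]
4: R B0 → L0 miss wb→B4 [-]
5: R B2 → L2 miss wb→B6 [-]
6: R B7 → L3 miss [-]
7: W B4 → L0 miss [D]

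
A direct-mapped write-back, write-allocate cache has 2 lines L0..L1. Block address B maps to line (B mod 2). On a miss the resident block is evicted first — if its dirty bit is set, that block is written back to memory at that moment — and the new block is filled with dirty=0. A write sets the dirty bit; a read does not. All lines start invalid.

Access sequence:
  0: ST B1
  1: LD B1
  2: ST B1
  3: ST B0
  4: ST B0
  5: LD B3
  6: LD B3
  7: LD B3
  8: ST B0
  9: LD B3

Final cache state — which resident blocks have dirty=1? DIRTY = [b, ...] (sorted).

DIRTY = [0]

0: W B1 → L1 miss [D]
1: R B1 → L1 hit [D]
2: W B1 → L1 hit [D]
3: W B0 → L0 miss [D]
4: W B0 → L0 hit [D]
5: R B3 → L1 miss wb→B1 [-]
6: R B3 → L1 hit [-]
7: R B3 → L1 hit [-]
8: W B0 → L0 hit [D]
9: R B3 → L1 hit [-]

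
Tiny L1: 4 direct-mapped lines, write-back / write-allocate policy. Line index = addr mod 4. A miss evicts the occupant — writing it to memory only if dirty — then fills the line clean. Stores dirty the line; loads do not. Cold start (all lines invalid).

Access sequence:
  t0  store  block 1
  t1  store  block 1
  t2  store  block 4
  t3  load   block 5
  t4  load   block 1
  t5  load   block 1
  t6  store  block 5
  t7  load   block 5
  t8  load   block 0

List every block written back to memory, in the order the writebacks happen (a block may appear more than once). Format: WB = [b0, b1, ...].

0: W B1 -> L1 miss  d=D]
1: W B1 -> L1 hit  d=D]
2: W B4 -> L0 miss  d=D]
3: R B5 -> L1 miss wb->B1  d=-]
4: R B1 -> L1 miss  d=-]
5: R B1 -> L1 hit  d=-]
6: W B5 -> L1 miss  d=D]
7: R B5 -> L1 hit  d=D]
8: R B0 -> L0 miss wb->B4  d=-]

WB = [1, 4]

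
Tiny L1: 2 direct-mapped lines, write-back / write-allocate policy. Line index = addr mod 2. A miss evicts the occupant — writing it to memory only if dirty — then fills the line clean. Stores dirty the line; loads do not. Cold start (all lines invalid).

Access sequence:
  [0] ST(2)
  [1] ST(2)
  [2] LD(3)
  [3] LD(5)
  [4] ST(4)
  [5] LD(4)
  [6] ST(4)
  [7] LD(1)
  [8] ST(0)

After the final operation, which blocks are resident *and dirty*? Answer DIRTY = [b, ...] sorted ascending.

  0 | W B2 → L0 miss [D]
  1 | W B2 → L0 hit [D]
  2 | R B3 → L1 miss [-]
  3 | R B5 → L1 miss [-]
  4 | W B4 → L0 miss wb→B2 [D]
  5 | R B4 → L0 hit [D]
  6 | W B4 → L0 hit [D]
  7 | R B1 → L1 miss [-]
  8 | W B0 → L0 miss wb→B4 [D]

DIRTY = [0]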